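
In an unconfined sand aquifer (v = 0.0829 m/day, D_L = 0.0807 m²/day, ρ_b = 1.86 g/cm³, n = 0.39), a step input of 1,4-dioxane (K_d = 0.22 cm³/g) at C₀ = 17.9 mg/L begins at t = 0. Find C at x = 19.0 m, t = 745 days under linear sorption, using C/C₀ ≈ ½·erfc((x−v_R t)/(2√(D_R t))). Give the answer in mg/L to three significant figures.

Retardation factor R = 1 + ρ_b·K_d/n = 1 + 1.86 × 0.22/0.39 = 2.049.
Sorption retards both mechanisms: v_R = v/R = 0.04046 m/day, D_R = D/R = 0.03939 m²/day.
v_R·t = 0.04046 × 745 = 30.1427 m; 2√(D_R t) = 10.83 m; argument = (19.0 − 30.1427)/10.83 = -1.029.
C = C₀ × ½·erfc(-1.029) = 17.9 × 0.9272 = 16.6 mg/L.

16.6 mg/L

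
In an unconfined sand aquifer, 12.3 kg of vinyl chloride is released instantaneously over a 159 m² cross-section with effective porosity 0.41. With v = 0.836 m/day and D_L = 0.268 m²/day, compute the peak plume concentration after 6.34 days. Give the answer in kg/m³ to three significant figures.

The peak of an instantaneous 1D plume sits at x = vt; there the Gaussian factor is 1 and C_max = M/(n_e·A·√(4πDt)), where n_e·A is the pore area the mass is dissolved in.
√(4πDt) = √(4π × 0.268 × 6.34) = 4.621 m, so C_max = 12.3/(0.41 × 159 × 4.621) = 0.0408 kg/m³.

0.0408 kg/m³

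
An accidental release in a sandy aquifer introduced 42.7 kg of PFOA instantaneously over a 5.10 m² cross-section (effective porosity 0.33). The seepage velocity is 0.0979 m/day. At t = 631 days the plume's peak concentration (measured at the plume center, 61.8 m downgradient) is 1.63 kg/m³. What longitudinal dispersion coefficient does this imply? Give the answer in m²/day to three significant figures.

0.0306 m²/day

At the plume center C_max = M/(n_e·A·√(4πDt)), so D = M²/(4πt·(n_e·A·C_max)²).
n_e·A·C_max = 0.33 × 5.10 × 1.63 = 2.743 kg/m.
D = 42.7²/(4π × 631 × 2.743²) = 0.0306 m²/day.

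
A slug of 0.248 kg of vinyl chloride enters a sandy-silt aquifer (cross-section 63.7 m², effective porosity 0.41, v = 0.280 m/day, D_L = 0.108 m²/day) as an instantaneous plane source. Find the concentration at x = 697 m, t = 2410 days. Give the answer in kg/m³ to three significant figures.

0.000103 kg/m³

For an instantaneous plane source, C(x,t) = M/(n_e·A·√(4πDt)) · exp(−(x−vt)²/(4Dt)), with n_e·A the pore (flow) area.
Plume center vt = 0.280 × 2410 = 674.8 m, so the well at 697 m is 22.2 m downgradient of the peak.
√(4πDt) = 57.19 m, giving peak height M/(n_e·A·√(4πDt)) = 0.248/(0.41 × 63.7 × 57.19) = 0.0001660 kg/m³.
(x−vt)²/(4Dt) = (22.2)²/(4 × 0.108 × 2410) = 0.4734; exp(−0.4734) = 0.6229.
C = 0.0001660 × 0.6229 = 0.000103 kg/m³.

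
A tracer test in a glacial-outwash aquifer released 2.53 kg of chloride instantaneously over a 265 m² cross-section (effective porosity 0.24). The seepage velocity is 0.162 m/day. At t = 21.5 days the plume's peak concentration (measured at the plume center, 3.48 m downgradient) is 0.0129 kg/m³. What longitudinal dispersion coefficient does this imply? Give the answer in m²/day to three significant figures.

0.0352 m²/day

At the plume center C_max = M/(n_e·A·√(4πDt)), so D = M²/(4πt·(n_e·A·C_max)²).
n_e·A·C_max = 0.24 × 265 × 0.0129 = 0.8204 kg/m.
D = 2.53²/(4π × 21.5 × 0.8204²) = 0.0352 m²/day.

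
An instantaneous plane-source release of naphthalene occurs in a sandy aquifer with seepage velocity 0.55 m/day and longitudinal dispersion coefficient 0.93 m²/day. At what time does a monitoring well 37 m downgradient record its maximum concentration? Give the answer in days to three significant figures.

For the 1D instantaneous-source solution, setting ∂C/∂t = 0 at fixed x gives v²t² + 2Dt − x² = 0, so t = (√(D² + v²x²) − D)/v².
√(D² + v²x²) = √(0.93² + 0.55² × 37²) = 20.37; v² = 0.3025.
t = (20.37 − 0.93)/0.3025 = 64.3 days (vs. the pure-advection estimate x/v = 67.3 d).

64.3 days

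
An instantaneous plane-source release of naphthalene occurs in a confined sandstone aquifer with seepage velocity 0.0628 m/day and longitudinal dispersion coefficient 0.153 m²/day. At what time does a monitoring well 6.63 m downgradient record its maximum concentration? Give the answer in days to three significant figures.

73.7 days

For the 1D instantaneous-source solution, setting ∂C/∂t = 0 at fixed x gives v²t² + 2Dt − x² = 0, so t = (√(D² + v²x²) − D)/v².
√(D² + v²x²) = √(0.153² + 0.0628² × 6.63²) = 0.4436; v² = 0.00394384.
t = (0.4436 − 0.153)/0.00394384 = 73.7 days (vs. the pure-advection estimate x/v = 106 d).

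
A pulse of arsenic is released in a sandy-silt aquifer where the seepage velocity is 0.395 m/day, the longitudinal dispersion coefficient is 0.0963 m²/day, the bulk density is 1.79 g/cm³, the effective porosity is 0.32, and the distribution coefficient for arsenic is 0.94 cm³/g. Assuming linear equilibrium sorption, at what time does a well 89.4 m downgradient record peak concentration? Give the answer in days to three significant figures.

1410 days

Retardation factor R = 1 + ρ_b·K_d/n = 1 + 1.79 × 0.94/0.32 = 6.258.
Sorption retards both mechanisms: v_R = v/R = 0.06312 m/day, D_R = D/R = 0.01539 m²/day.
Peak time from v_R²t² + 2D_R t − x² = 0: t = (√(D_R² + v_R²x²) − D_R)/v_R².
√(D_R² + v_R²x²) = √(0.01539² + 0.06312² × 89.4²) = 5.643; v_R² = 0.003984.
t = (5.643 − 0.01539)/0.003984 = 1410 days.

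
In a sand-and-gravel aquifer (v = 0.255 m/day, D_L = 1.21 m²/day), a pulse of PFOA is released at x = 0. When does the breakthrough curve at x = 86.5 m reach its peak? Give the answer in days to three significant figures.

321 days

For the 1D instantaneous-source solution, setting ∂C/∂t = 0 at fixed x gives v²t² + 2Dt − x² = 0, so t = (√(D² + v²x²) − D)/v².
√(D² + v²x²) = √(1.21² + 0.255² × 86.5²) = 22.09; v² = 0.065025.
t = (22.09 − 1.21)/0.065025 = 321 days (vs. the pure-advection estimate x/v = 339 d).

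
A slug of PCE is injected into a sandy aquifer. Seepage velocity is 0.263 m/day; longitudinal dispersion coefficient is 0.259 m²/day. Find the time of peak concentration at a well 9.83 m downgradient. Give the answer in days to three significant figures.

For the 1D instantaneous-source solution, setting ∂C/∂t = 0 at fixed x gives v²t² + 2Dt − x² = 0, so t = (√(D² + v²x²) − D)/v².
√(D² + v²x²) = √(0.259² + 0.263² × 9.83²) = 2.598; v² = 0.069169.
t = (2.598 − 0.259)/0.069169 = 33.8 days (vs. the pure-advection estimate x/v = 37.4 d).

33.8 days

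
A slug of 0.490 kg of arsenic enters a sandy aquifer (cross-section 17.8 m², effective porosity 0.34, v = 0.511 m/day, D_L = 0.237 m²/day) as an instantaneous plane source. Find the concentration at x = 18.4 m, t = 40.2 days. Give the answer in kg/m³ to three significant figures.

For an instantaneous plane source, C(x,t) = M/(n_e·A·√(4πDt)) · exp(−(x−vt)²/(4Dt)), with n_e·A the pore (flow) area.
Plume center vt = 0.511 × 40.2 = 20.5422 m, so the well at 18.4 m is 2.1422 m upgradient of the peak.
√(4πDt) = 10.94 m, giving peak height M/(n_e·A·√(4πDt)) = 0.490/(0.34 × 17.8 × 10.94) = 0.007401 kg/m³.
(x−vt)²/(4Dt) = (-2.1422)²/(4 × 0.237 × 40.2) = 0.1204; exp(−0.1204) = 0.8866.
C = 0.007401 × 0.8866 = 0.00656 kg/m³.

0.00656 kg/m³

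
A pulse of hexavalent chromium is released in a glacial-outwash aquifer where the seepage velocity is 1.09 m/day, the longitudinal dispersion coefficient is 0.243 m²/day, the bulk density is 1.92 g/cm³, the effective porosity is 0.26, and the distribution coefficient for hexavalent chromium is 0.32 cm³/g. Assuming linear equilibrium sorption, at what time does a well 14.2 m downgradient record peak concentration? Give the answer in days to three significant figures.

Retardation factor R = 1 + ρ_b·K_d/n = 1 + 1.92 × 0.32/0.26 = 3.363.
Sorption retards both mechanisms: v_R = v/R = 0.3241 m/day, D_R = D/R = 0.07226 m²/day.
Peak time from v_R²t² + 2D_R t − x² = 0: t = (√(D_R² + v_R²x²) − D_R)/v_R².
√(D_R² + v_R²x²) = √(0.07226² + 0.3241² × 14.2²) = 4.603; v_R² = 0.1050.
t = (4.603 − 0.07226)/0.1050 = 43.1 days.

43.1 days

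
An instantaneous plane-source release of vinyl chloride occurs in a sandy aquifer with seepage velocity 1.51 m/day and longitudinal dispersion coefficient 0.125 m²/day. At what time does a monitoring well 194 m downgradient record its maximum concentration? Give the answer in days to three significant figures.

128 days

For the 1D instantaneous-source solution, setting ∂C/∂t = 0 at fixed x gives v²t² + 2Dt − x² = 0, so t = (√(D² + v²x²) − D)/v².
√(D² + v²x²) = √(0.125² + 1.51² × 194²) = 292.9; v² = 2.2801.
t = (292.9 − 0.125)/2.2801 = 128 days (vs. the pure-advection estimate x/v = 128 d).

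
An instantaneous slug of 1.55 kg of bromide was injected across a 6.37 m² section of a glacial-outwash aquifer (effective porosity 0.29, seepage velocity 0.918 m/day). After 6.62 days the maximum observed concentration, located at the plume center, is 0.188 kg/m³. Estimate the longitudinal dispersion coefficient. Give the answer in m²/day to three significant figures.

0.239 m²/day

At the plume center C_max = M/(n_e·A·√(4πDt)), so D = M²/(4πt·(n_e·A·C_max)²).
n_e·A·C_max = 0.29 × 6.37 × 0.188 = 0.3473 kg/m.
D = 1.55²/(4π × 6.62 × 0.3473²) = 0.239 m²/day.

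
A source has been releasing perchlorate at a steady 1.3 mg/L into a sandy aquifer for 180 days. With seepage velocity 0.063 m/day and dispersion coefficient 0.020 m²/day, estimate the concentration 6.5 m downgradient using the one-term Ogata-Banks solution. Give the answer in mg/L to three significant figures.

1.25 mg/L

For a continuous step input, C/C₀ ≈ ½·erfc((x−vt)/(2√(Dt))).
vt = 0.063 × 180 = 11.34 m and 2√(Dt) = 2√(0.020 × 180) = 3.795 m.
Argument (x−vt)/(2√(Dt)) = (6.5 − 11.34)/3.795 = -1.275; ½·erfc(-1.275) = 0.9643.
C = 1.3 × 0.9643 = 1.25 mg/L.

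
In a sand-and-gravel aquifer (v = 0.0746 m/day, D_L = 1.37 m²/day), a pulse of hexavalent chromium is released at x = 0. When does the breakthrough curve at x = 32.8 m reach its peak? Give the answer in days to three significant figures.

For the 1D instantaneous-source solution, setting ∂C/∂t = 0 at fixed x gives v²t² + 2Dt − x² = 0, so t = (√(D² + v²x²) − D)/v².
√(D² + v²x²) = √(1.37² + 0.0746² × 32.8²) = 2.804; v² = 0.00556516.
t = (2.804 − 1.37)/0.00556516 = 258 days (vs. the pure-advection estimate x/v = 440 d).

258 days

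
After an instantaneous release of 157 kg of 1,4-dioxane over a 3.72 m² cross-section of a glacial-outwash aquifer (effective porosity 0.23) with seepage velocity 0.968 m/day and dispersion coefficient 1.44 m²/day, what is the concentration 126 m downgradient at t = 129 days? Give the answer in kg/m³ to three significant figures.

For an instantaneous plane source, C(x,t) = M/(n_e·A·√(4πDt)) · exp(−(x−vt)²/(4Dt)), with n_e·A the pore (flow) area.
Plume center vt = 0.968 × 129 = 124.872 m, so the well at 126 m is 1.128 m downgradient of the peak.
√(4πDt) = 48.31 m, giving peak height M/(n_e·A·√(4πDt)) = 157/(0.23 × 3.72 × 48.31) = 3.798 kg/m³.
(x−vt)²/(4Dt) = (1.128)²/(4 × 1.44 × 129) = 0.001712; exp(−0.001712) = 0.9983.
C = 3.798 × 0.9983 = 3.79 kg/m³.

3.79 kg/m³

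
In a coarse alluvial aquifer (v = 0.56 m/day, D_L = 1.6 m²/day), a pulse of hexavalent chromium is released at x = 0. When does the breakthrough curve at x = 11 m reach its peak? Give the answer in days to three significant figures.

For the 1D instantaneous-source solution, setting ∂C/∂t = 0 at fixed x gives v²t² + 2Dt − x² = 0, so t = (√(D² + v²x²) − D)/v².
√(D² + v²x²) = √(1.6² + 0.56² × 11²) = 6.364; v² = 0.3136.
t = (6.364 − 1.6)/0.3136 = 15.2 days (vs. the pure-advection estimate x/v = 19.6 d).

15.2 days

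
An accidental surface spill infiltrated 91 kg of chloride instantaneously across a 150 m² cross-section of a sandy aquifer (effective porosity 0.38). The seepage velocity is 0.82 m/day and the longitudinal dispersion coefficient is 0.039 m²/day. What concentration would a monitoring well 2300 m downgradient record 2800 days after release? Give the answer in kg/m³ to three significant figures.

For an instantaneous plane source, C(x,t) = M/(n_e·A·√(4πDt)) · exp(−(x−vt)²/(4Dt)), with n_e·A the pore (flow) area.
Plume center vt = 0.82 × 2800 = 2296 m, so the well at 2300 m is 4 m downgradient of the peak.
√(4πDt) = 37.04 m, giving peak height M/(n_e·A·√(4πDt)) = 91/(0.38 × 150 × 37.04) = 0.04310 kg/m³.
(x−vt)²/(4Dt) = (4)²/(4 × 0.039 × 2800) = 0.03663; exp(−0.03663) = 0.9640.
C = 0.04310 × 0.9640 = 0.0415 kg/m³.

0.0415 kg/m³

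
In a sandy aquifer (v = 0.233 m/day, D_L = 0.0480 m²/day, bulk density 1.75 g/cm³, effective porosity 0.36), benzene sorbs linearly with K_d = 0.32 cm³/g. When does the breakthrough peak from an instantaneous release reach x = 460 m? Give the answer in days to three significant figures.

5040 days

Retardation factor R = 1 + ρ_b·K_d/n = 1 + 1.75 × 0.32/0.36 = 2.556.
Sorption retards both mechanisms: v_R = v/R = 0.09116 m/day, D_R = D/R = 0.01878 m²/day.
Peak time from v_R²t² + 2D_R t − x² = 0: t = (√(D_R² + v_R²x²) − D_R)/v_R².
√(D_R² + v_R²x²) = √(0.01878² + 0.09116² × 460²) = 41.93; v_R² = 0.008310.
t = (41.93 − 0.01878)/0.008310 = 5040 days.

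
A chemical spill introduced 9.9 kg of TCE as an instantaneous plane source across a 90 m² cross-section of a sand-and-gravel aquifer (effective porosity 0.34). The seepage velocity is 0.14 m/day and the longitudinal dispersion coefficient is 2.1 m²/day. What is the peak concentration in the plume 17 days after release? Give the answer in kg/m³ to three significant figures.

The peak of an instantaneous 1D plume sits at x = vt; there the Gaussian factor is 1 and C_max = M/(n_e·A·√(4πDt)), where n_e·A is the pore area the mass is dissolved in.
√(4πDt) = √(4π × 2.1 × 17) = 21.18 m, so C_max = 9.9/(0.34 × 90 × 21.18) = 0.0153 kg/m³.

0.0153 kg/m³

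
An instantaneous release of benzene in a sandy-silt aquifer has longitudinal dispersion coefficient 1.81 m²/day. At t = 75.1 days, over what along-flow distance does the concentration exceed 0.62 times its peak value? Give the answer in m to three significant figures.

The plume is Gaussian with σ = √(2Dt) = √(2 × 1.81 × 75.1) = 16.49 m.
C/C_peak = exp(−Δx²/(2σ²)) = 0.62 ⇒ Δx = σ·√(−2 ln 0.62) = 16.49 × 0.9778 = 16.12 m.
Width = 2Δx = 32.2 m.

32.2 m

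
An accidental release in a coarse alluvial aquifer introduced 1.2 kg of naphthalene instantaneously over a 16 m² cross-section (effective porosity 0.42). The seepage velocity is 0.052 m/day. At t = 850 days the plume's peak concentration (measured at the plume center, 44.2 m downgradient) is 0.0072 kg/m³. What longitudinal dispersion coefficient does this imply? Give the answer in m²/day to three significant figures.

0.0576 m²/day

At the plume center C_max = M/(n_e·A·√(4πDt)), so D = M²/(4πt·(n_e·A·C_max)²).
n_e·A·C_max = 0.42 × 16 × 0.0072 = 0.04838 kg/m.
D = 1.2²/(4π × 850 × 0.04838²) = 0.0576 m²/day.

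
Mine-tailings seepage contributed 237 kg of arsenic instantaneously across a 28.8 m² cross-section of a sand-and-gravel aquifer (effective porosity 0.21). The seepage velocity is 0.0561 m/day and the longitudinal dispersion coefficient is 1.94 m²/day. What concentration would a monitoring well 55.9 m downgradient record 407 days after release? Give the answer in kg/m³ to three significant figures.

For an instantaneous plane source, C(x,t) = M/(n_e·A·√(4πDt)) · exp(−(x−vt)²/(4Dt)), with n_e·A the pore (flow) area.
Plume center vt = 0.0561 × 407 = 22.8327 m, so the well at 55.9 m is 33.0673 m downgradient of the peak.
√(4πDt) = 99.61 m, giving peak height M/(n_e·A·√(4πDt)) = 237/(0.21 × 28.8 × 99.61) = 0.3934 kg/m³.
(x−vt)²/(4Dt) = (33.0673)²/(4 × 1.94 × 407) = 0.3462; exp(−0.3462) = 0.7074.
C = 0.3934 × 0.7074 = 0.278 kg/m³.

0.278 kg/m³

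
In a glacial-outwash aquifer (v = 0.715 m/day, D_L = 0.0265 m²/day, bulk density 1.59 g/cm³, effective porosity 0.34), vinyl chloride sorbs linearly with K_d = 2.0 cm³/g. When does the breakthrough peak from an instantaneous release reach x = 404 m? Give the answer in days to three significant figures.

5850 days

Retardation factor R = 1 + ρ_b·K_d/n = 1 + 1.59 × 2.0/0.34 = 10.35.
Sorption retards both mechanisms: v_R = v/R = 0.06908 m/day, D_R = D/R = 0.002560 m²/day.
Peak time from v_R²t² + 2D_R t − x² = 0: t = (√(D_R² + v_R²x²) − D_R)/v_R².
√(D_R² + v_R²x²) = √(0.002560² + 0.06908² × 404²) = 27.91; v_R² = 0.004772.
t = (27.91 − 0.002560)/0.004772 = 5850 days.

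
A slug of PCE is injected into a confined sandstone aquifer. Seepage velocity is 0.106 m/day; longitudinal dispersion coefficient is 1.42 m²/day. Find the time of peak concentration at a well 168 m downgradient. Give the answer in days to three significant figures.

1460 days

For the 1D instantaneous-source solution, setting ∂C/∂t = 0 at fixed x gives v²t² + 2Dt − x² = 0, so t = (√(D² + v²x²) − D)/v².
√(D² + v²x²) = √(1.42² + 0.106² × 168²) = 17.86; v² = 0.011236.
t = (17.86 − 1.42)/0.011236 = 1460 days (vs. the pure-advection estimate x/v = 1580 d).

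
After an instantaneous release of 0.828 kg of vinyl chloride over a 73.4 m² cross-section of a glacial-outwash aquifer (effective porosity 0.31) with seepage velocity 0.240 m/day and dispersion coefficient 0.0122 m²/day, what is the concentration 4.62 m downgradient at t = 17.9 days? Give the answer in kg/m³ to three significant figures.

0.0195 kg/m³

For an instantaneous plane source, C(x,t) = M/(n_e·A·√(4πDt)) · exp(−(x−vt)²/(4Dt)), with n_e·A the pore (flow) area.
Plume center vt = 0.240 × 17.9 = 4.296 m, so the well at 4.62 m is 0.324 m downgradient of the peak.
√(4πDt) = 1.657 m, giving peak height M/(n_e·A·√(4πDt)) = 0.828/(0.31 × 73.4 × 1.657) = 0.02196 kg/m³.
(x−vt)²/(4Dt) = (0.324)²/(4 × 0.0122 × 17.9) = 0.1202; exp(−0.1202) = 0.8867.
C = 0.02196 × 0.8867 = 0.0195 kg/m³.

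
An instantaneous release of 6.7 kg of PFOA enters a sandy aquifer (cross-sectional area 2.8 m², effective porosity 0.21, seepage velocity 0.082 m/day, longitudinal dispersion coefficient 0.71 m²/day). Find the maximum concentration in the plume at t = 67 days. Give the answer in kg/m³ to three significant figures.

The peak of an instantaneous 1D plume sits at x = vt; there the Gaussian factor is 1 and C_max = M/(n_e·A·√(4πDt)), where n_e·A is the pore area the mass is dissolved in.
√(4πDt) = √(4π × 0.71 × 67) = 24.45 m, so C_max = 6.7/(0.21 × 2.8 × 24.45) = 0.466 kg/m³.

0.466 kg/m³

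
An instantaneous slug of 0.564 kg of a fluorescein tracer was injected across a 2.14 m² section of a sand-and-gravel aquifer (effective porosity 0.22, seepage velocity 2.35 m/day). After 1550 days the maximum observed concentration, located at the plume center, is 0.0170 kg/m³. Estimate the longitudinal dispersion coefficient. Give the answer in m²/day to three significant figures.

At the plume center C_max = M/(n_e·A·√(4πDt)), so D = M²/(4πt·(n_e·A·C_max)²).
n_e·A·C_max = 0.22 × 2.14 × 0.0170 = 0.008004 kg/m.
D = 0.564²/(4π × 1550 × 0.008004²) = 0.255 m²/day.

0.255 m²/day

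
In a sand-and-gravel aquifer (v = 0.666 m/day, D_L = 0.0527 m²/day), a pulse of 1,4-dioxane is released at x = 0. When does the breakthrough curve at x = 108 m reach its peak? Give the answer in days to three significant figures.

162 days

For the 1D instantaneous-source solution, setting ∂C/∂t = 0 at fixed x gives v²t² + 2Dt − x² = 0, so t = (√(D² + v²x²) − D)/v².
√(D² + v²x²) = √(0.0527² + 0.666² × 108²) = 71.93; v² = 0.443556.
t = (71.93 − 0.0527)/0.443556 = 162 days (vs. the pure-advection estimate x/v = 162 d).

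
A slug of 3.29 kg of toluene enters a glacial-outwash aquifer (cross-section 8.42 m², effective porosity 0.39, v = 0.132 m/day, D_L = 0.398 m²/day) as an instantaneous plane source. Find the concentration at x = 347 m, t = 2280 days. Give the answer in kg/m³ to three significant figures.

0.00523 kg/m³

For an instantaneous plane source, C(x,t) = M/(n_e·A·√(4πDt)) · exp(−(x−vt)²/(4Dt)), with n_e·A the pore (flow) area.
Plume center vt = 0.132 × 2280 = 300.96 m, so the well at 347 m is 46.04 m downgradient of the peak.
√(4πDt) = 106.8 m, giving peak height M/(n_e·A·√(4πDt)) = 3.29/(0.39 × 8.42 × 106.8) = 0.009381 kg/m³.
(x−vt)²/(4Dt) = (46.04)²/(4 × 0.398 × 2280) = 0.5840; exp(−0.5840) = 0.5577.
C = 0.009381 × 0.5577 = 0.00523 kg/m³.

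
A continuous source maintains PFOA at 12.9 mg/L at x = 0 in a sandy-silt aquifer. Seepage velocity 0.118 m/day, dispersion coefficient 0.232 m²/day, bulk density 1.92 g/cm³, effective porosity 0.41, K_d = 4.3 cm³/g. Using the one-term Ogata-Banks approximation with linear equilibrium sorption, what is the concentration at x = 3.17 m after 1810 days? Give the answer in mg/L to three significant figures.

Retardation factor R = 1 + ρ_b·K_d/n = 1 + 1.92 × 4.3/0.41 = 21.14.
Sorption retards both mechanisms: v_R = v/R = 0.005582 m/day, D_R = D/R = 0.01097 m²/day.
v_R·t = 0.005582 × 1810 = 10.10342 m; 2√(D_R t) = 8.912 m; argument = (3.17 − 10.10342)/8.912 = -0.7780.
C = C₀ × ½·erfc(-0.7780) = 12.9 × 0.8644 = 11.2 mg/L.

11.2 mg/L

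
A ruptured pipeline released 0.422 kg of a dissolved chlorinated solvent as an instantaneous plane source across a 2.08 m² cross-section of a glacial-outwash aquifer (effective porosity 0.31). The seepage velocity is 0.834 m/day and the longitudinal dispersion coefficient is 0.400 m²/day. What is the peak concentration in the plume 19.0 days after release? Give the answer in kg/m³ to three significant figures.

The peak of an instantaneous 1D plume sits at x = vt; there the Gaussian factor is 1 and C_max = M/(n_e·A·√(4πDt)), where n_e·A is the pore area the mass is dissolved in.
√(4πDt) = √(4π × 0.400 × 19.0) = 9.773 m, so C_max = 0.422/(0.31 × 2.08 × 9.773) = 0.0670 kg/m³.

0.0670 kg/m³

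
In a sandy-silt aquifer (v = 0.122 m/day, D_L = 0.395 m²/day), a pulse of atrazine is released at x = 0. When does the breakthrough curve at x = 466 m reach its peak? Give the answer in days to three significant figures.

3790 days

For the 1D instantaneous-source solution, setting ∂C/∂t = 0 at fixed x gives v²t² + 2Dt − x² = 0, so t = (√(D² + v²x²) − D)/v².
√(D² + v²x²) = √(0.395² + 0.122² × 466²) = 56.85; v² = 0.014884.
t = (56.85 − 0.395)/0.014884 = 3790 days (vs. the pure-advection estimate x/v = 3820 d).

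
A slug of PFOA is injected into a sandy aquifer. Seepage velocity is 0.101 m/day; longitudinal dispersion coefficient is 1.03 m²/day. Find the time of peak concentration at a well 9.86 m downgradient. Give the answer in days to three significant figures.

39.5 days

For the 1D instantaneous-source solution, setting ∂C/∂t = 0 at fixed x gives v²t² + 2Dt − x² = 0, so t = (√(D² + v²x²) − D)/v².
√(D² + v²x²) = √(1.03² + 0.101² × 9.86²) = 1.433; v² = 0.010201.
t = (1.433 − 1.03)/0.010201 = 39.5 days (vs. the pure-advection estimate x/v = 97.6 d).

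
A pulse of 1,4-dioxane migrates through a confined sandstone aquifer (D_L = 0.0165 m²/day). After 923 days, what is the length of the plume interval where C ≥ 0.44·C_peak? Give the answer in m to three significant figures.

14.1 m

The plume is Gaussian with σ = √(2Dt) = √(2 × 0.0165 × 923) = 5.519 m.
C/C_peak = exp(−Δx²/(2σ²)) = 0.44 ⇒ Δx = σ·√(−2 ln 0.44) = 5.519 × 1.281 = 7.070 m.
Width = 2Δx = 14.1 m.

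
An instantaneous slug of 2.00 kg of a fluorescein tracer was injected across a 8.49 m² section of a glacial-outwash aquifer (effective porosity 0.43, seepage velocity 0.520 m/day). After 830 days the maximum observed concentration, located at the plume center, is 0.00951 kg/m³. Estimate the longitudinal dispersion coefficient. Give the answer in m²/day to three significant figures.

0.318 m²/day

At the plume center C_max = M/(n_e·A·√(4πDt)), so D = M²/(4πt·(n_e·A·C_max)²).
n_e·A·C_max = 0.43 × 8.49 × 0.00951 = 0.03472 kg/m.
D = 2.00²/(4π × 830 × 0.03472²) = 0.318 m²/day.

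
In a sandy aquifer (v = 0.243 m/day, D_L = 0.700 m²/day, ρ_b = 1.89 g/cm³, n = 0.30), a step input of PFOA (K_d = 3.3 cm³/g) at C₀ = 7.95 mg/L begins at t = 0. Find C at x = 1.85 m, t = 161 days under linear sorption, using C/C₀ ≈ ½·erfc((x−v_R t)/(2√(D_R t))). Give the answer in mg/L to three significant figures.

Retardation factor R = 1 + ρ_b·K_d/n = 1 + 1.89 × 3.3/0.30 = 21.79.
Sorption retards both mechanisms: v_R = v/R = 0.01115 m/day, D_R = D/R = 0.03212 m²/day.
v_R·t = 0.01115 × 161 = 1.79515 m; 2√(D_R t) = 4.548 m; argument = (1.85 − 1.79515)/4.548 = 0.01206.
C = C₀ × ½·erfc(0.01206) = 7.95 × 0.4932 = 3.92 mg/L.

3.92 mg/L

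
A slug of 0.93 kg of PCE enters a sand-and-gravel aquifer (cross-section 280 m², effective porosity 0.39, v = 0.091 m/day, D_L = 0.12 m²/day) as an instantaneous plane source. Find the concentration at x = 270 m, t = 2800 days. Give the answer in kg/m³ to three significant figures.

0.000110 kg/m³

For an instantaneous plane source, C(x,t) = M/(n_e·A·√(4πDt)) · exp(−(x−vt)²/(4Dt)), with n_e·A the pore (flow) area.
Plume center vt = 0.091 × 2800 = 254.8 m, so the well at 270 m is 15.2 m downgradient of the peak.
√(4πDt) = 64.98 m, giving peak height M/(n_e·A·√(4πDt)) = 0.93/(0.39 × 280 × 64.98) = 0.0001311 kg/m³.
(x−vt)²/(4Dt) = (15.2)²/(4 × 0.12 × 2800) = 0.1719; exp(−0.1719) = 0.8421.
C = 0.0001311 × 0.8421 = 0.000110 kg/m³.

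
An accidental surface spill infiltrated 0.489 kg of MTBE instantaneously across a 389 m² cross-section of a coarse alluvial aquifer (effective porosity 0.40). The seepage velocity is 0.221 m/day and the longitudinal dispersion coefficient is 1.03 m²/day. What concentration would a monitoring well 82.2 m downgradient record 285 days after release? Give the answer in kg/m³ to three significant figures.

3.78e-05 kg/m³

For an instantaneous plane source, C(x,t) = M/(n_e·A·√(4πDt)) · exp(−(x−vt)²/(4Dt)), with n_e·A the pore (flow) area.
Plume center vt = 0.221 × 285 = 62.985 m, so the well at 82.2 m is 19.215 m downgradient of the peak.
√(4πDt) = 60.74 m, giving peak height M/(n_e·A·√(4πDt)) = 0.489/(0.40 × 389 × 60.74) = 5.174e-05 kg/m³.
(x−vt)²/(4Dt) = (19.215)²/(4 × 1.03 × 285) = 0.3144; exp(−0.3144) = 0.7302.
C = 5.174e-05 × 0.7302 = 3.78e-05 kg/m³.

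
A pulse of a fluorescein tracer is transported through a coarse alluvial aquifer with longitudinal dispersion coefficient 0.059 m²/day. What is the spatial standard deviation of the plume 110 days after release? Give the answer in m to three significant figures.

3.60 m

Dispersive spreading gives a Gaussian with σ² = 2Dt; advection only shifts the center.
σ = √(2 × 0.059 × 110) = 3.60 m.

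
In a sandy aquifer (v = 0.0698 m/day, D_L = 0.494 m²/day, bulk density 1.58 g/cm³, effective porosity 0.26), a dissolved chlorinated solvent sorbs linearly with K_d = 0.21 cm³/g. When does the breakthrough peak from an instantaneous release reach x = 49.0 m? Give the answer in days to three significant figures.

1380 days

Retardation factor R = 1 + ρ_b·K_d/n = 1 + 1.58 × 0.21/0.26 = 2.276.
Sorption retards both mechanisms: v_R = v/R = 0.03067 m/day, D_R = D/R = 0.2170 m²/day.
Peak time from v_R²t² + 2D_R t − x² = 0: t = (√(D_R² + v_R²x²) − D_R)/v_R².
√(D_R² + v_R²x²) = √(0.2170² + 0.03067² × 49.0²) = 1.518; v_R² = 0.0009406.
t = (1.518 − 0.2170)/0.0009406 = 1380 days.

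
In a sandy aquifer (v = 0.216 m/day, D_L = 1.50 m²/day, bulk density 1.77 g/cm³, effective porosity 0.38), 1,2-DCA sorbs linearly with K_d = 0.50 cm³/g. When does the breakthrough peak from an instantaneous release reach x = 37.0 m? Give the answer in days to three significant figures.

473 days

Retardation factor R = 1 + ρ_b·K_d/n = 1 + 1.77 × 0.50/0.38 = 3.329.
Sorption retards both mechanisms: v_R = v/R = 0.06488 m/day, D_R = D/R = 0.4506 m²/day.
Peak time from v_R²t² + 2D_R t − x² = 0: t = (√(D_R² + v_R²x²) − D_R)/v_R².
√(D_R² + v_R²x²) = √(0.4506² + 0.06488² × 37.0²) = 2.442; v_R² = 0.004209.
t = (2.442 − 0.4506)/0.004209 = 473 days.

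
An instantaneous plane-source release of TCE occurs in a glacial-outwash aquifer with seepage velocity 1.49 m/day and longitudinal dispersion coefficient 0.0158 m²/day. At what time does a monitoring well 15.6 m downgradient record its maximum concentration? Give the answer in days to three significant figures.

10.5 days

For the 1D instantaneous-source solution, setting ∂C/∂t = 0 at fixed x gives v²t² + 2Dt − x² = 0, so t = (√(D² + v²x²) − D)/v².
√(D² + v²x²) = √(0.0158² + 1.49² × 15.6²) = 23.24; v² = 2.2201.
t = (23.24 − 0.0158)/2.2201 = 10.5 days (vs. the pure-advection estimate x/v = 10.5 d).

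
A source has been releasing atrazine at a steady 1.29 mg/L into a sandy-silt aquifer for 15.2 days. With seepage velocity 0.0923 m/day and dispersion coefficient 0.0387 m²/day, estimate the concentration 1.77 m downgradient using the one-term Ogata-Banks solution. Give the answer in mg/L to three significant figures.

For a continuous step input, C/C₀ ≈ ½·erfc((x−vt)/(2√(Dt))).
vt = 0.0923 × 15.2 = 1.40296 m and 2√(Dt) = 2√(0.0387 × 15.2) = 1.534 m.
Argument (x−vt)/(2√(Dt)) = (1.77 − 1.40296)/1.534 = 0.2393; ½·erfc(0.2393) = 0.3675.
C = 1.29 × 0.3675 = 0.474 mg/L.

0.474 mg/L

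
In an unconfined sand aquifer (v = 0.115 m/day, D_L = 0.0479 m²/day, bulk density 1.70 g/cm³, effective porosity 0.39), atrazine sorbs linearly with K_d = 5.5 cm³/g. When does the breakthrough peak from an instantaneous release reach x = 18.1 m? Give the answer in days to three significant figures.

Retardation factor R = 1 + ρ_b·K_d/n = 1 + 1.70 × 5.5/0.39 = 24.97.
Sorption retards both mechanisms: v_R = v/R = 0.004606 m/day, D_R = D/R = 0.001918 m²/day.
Peak time from v_R²t² + 2D_R t − x² = 0: t = (√(D_R² + v_R²x²) − D_R)/v_R².
√(D_R² + v_R²x²) = √(0.001918² + 0.004606² × 18.1²) = 0.08339; v_R² = 2.122e-05.
t = (0.08339 − 0.001918)/2.122e-05 = 3840 days.

3840 days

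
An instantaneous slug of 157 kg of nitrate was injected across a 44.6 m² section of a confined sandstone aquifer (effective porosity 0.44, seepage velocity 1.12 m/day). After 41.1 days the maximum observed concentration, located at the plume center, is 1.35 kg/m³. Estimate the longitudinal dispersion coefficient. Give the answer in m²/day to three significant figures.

0.0680 m²/day

At the plume center C_max = M/(n_e·A·√(4πDt)), so D = M²/(4πt·(n_e·A·C_max)²).
n_e·A·C_max = 0.44 × 44.6 × 1.35 = 26.49 kg/m.
D = 157²/(4π × 41.1 × 26.49²) = 0.0680 m²/day.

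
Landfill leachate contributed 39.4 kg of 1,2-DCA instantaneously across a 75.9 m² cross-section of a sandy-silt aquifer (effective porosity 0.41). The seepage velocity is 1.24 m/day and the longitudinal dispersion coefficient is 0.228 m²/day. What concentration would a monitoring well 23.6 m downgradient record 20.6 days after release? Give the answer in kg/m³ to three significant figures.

For an instantaneous plane source, C(x,t) = M/(n_e·A·√(4πDt)) · exp(−(x−vt)²/(4Dt)), with n_e·A the pore (flow) area.
Plume center vt = 1.24 × 20.6 = 25.544 m, so the well at 23.6 m is 1.944 m upgradient of the peak.
√(4πDt) = 7.683 m, giving peak height M/(n_e·A·√(4πDt)) = 39.4/(0.41 × 75.9 × 7.683) = 0.1648 kg/m³.
(x−vt)²/(4Dt) = (-1.944)²/(4 × 0.228 × 20.6) = 0.2012; exp(−0.2012) = 0.8177.
C = 0.1648 × 0.8177 = 0.135 kg/m³.

0.135 kg/m³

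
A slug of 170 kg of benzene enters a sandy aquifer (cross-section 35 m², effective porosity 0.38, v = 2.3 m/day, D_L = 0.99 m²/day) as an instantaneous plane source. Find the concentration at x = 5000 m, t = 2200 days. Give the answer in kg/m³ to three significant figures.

For an instantaneous plane source, C(x,t) = M/(n_e·A·√(4πDt)) · exp(−(x−vt)²/(4Dt)), with n_e·A the pore (flow) area.
Plume center vt = 2.3 × 2200 = 5060 m, so the well at 5000 m is 60 m upgradient of the peak.
√(4πDt) = 165.4 m, giving peak height M/(n_e·A·√(4πDt)) = 170/(0.38 × 35 × 165.4) = 0.07728 kg/m³.
(x−vt)²/(4Dt) = (-60)²/(4 × 0.99 × 2200) = 0.4132; exp(−0.4132) = 0.6615.
C = 0.07728 × 0.6615 = 0.0511 kg/m³.

0.0511 kg/m³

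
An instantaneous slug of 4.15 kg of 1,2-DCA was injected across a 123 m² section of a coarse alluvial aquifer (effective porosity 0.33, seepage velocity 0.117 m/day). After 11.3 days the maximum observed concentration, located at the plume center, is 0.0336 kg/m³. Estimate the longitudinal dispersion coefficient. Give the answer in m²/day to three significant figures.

At the plume center C_max = M/(n_e·A·√(4πDt)), so D = M²/(4πt·(n_e·A·C_max)²).
n_e·A·C_max = 0.33 × 123 × 0.0336 = 1.364 kg/m.
D = 4.15²/(4π × 11.3 × 1.364²) = 0.0652 m²/day.

0.0652 m²/day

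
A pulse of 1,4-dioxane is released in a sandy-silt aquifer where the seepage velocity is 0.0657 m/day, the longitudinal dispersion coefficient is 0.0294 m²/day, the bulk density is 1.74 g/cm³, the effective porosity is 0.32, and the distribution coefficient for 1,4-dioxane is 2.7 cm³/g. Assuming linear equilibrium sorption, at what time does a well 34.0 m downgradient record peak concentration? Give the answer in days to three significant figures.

Retardation factor R = 1 + ρ_b·K_d/n = 1 + 1.74 × 2.7/0.32 = 15.68.
Sorption retards both mechanisms: v_R = v/R = 0.004190 m/day, D_R = D/R = 0.001875 m²/day.
Peak time from v_R²t² + 2D_R t − x² = 0: t = (√(D_R² + v_R²x²) − D_R)/v_R².
√(D_R² + v_R²x²) = √(0.001875² + 0.004190² × 34.0²) = 0.1425; v_R² = 1.756e-05.
t = (0.1425 − 0.001875)/1.756e-05 = 8010 days.

8010 days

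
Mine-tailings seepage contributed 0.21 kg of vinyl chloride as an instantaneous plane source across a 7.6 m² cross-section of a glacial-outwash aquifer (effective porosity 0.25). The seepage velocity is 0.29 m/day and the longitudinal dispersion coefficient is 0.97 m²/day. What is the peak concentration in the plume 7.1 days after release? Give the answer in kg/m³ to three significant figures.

The peak of an instantaneous 1D plume sits at x = vt; there the Gaussian factor is 1 and C_max = M/(n_e·A·√(4πDt)), where n_e·A is the pore area the mass is dissolved in.
√(4πDt) = √(4π × 0.97 × 7.1) = 9.303 m, so C_max = 0.21/(0.25 × 7.6 × 9.303) = 0.0119 kg/m³.

0.0119 kg/m³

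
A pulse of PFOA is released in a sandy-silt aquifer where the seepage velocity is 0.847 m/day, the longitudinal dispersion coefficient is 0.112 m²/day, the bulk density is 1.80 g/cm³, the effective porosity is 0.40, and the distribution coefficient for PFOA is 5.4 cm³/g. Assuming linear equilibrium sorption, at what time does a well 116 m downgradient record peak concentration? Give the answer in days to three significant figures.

3460 days

Retardation factor R = 1 + ρ_b·K_d/n = 1 + 1.80 × 5.4/0.40 = 25.30.
Sorption retards both mechanisms: v_R = v/R = 0.03348 m/day, D_R = D/R = 0.004427 m²/day.
Peak time from v_R²t² + 2D_R t − x² = 0: t = (√(D_R² + v_R²x²) − D_R)/v_R².
√(D_R² + v_R²x²) = √(0.004427² + 0.03348² × 116²) = 3.884; v_R² = 0.001121.
t = (3.884 − 0.004427)/0.001121 = 3460 days.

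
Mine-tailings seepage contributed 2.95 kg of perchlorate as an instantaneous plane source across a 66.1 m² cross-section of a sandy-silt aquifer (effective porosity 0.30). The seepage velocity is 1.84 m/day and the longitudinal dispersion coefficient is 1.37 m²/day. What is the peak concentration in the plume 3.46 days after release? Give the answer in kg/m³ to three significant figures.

The peak of an instantaneous 1D plume sits at x = vt; there the Gaussian factor is 1 and C_max = M/(n_e·A·√(4πDt)), where n_e·A is the pore area the mass is dissolved in.
√(4πDt) = √(4π × 1.37 × 3.46) = 7.718 m, so C_max = 2.95/(0.30 × 66.1 × 7.718) = 0.0193 kg/m³.

0.0193 kg/m³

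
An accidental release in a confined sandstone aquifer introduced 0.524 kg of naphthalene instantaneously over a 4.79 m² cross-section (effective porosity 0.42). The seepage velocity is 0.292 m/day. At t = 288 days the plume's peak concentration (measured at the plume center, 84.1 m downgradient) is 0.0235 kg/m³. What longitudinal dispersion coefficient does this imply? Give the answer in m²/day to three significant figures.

At the plume center C_max = M/(n_e·A·√(4πDt)), so D = M²/(4πt·(n_e·A·C_max)²).
n_e·A·C_max = 0.42 × 4.79 × 0.0235 = 0.04728 kg/m.
D = 0.524²/(4π × 288 × 0.04728²) = 0.0339 m²/day.

0.0339 m²/day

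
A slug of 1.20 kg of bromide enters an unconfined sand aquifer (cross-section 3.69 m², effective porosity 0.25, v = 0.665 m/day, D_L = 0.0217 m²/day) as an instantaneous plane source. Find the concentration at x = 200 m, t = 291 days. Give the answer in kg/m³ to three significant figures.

For an instantaneous plane source, C(x,t) = M/(n_e·A·√(4πDt)) · exp(−(x−vt)²/(4Dt)), with n_e·A the pore (flow) area.
Plume center vt = 0.665 × 291 = 193.515 m, so the well at 200 m is 6.485 m downgradient of the peak.
√(4πDt) = 8.908 m, giving peak height M/(n_e·A·√(4πDt)) = 1.20/(0.25 × 3.69 × 8.908) = 0.1460 kg/m³.
(x−vt)²/(4Dt) = (6.485)²/(4 × 0.0217 × 291) = 1.665; exp(−1.665) = 0.1892.
C = 0.1460 × 0.1892 = 0.0276 kg/m³.

0.0276 kg/m³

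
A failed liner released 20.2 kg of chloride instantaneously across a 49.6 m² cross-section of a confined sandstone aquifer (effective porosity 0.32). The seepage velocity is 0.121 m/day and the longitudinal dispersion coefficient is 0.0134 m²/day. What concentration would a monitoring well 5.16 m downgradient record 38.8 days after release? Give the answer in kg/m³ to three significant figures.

0.449 kg/m³

For an instantaneous plane source, C(x,t) = M/(n_e·A·√(4πDt)) · exp(−(x−vt)²/(4Dt)), with n_e·A the pore (flow) area.
Plume center vt = 0.121 × 38.8 = 4.6948 m, so the well at 5.16 m is 0.4652 m downgradient of the peak.
√(4πDt) = 2.556 m, giving peak height M/(n_e·A·√(4πDt)) = 20.2/(0.32 × 49.6 × 2.556) = 0.4979 kg/m³.
(x−vt)²/(4Dt) = (0.4652)²/(4 × 0.0134 × 38.8) = 0.1041; exp(−0.1041) = 0.9011.
C = 0.4979 × 0.9011 = 0.449 kg/m³.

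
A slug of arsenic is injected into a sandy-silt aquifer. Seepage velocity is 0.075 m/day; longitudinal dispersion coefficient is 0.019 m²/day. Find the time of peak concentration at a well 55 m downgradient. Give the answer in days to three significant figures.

For the 1D instantaneous-source solution, setting ∂C/∂t = 0 at fixed x gives v²t² + 2Dt − x² = 0, so t = (√(D² + v²x²) − D)/v².
√(D² + v²x²) = √(0.019² + 0.075² × 55²) = 4.125; v² = 0.005625.
t = (4.125 − 0.019)/0.005625 = 730 days (vs. the pure-advection estimate x/v = 733 d).

730 days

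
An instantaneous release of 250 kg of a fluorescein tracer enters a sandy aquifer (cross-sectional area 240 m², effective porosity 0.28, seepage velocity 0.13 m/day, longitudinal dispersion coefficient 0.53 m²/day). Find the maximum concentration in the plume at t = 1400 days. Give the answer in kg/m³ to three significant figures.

0.0385 kg/m³

The peak of an instantaneous 1D plume sits at x = vt; there the Gaussian factor is 1 and C_max = M/(n_e·A·√(4πDt)), where n_e·A is the pore area the mass is dissolved in.
√(4πDt) = √(4π × 0.53 × 1400) = 96.56 m, so C_max = 250/(0.28 × 240 × 96.56) = 0.0385 kg/m³.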